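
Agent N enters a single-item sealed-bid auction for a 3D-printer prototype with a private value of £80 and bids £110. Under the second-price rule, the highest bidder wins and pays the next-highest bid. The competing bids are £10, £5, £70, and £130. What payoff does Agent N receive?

Highest competing bid: £130.
Agent N's bid £110 is not the highest, so Agent N loses, pays nothing, and earns zero payoff.

Agent N's payoff: £0.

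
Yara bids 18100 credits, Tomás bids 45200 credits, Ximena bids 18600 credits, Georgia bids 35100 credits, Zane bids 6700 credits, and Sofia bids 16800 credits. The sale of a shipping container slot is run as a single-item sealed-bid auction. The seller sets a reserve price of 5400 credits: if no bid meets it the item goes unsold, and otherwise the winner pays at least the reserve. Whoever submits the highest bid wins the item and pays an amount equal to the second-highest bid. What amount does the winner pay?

Ordered from highest: Tomás 45200 credits; Georgia 35100 credits; Ximena 18600 credits; Yara 18100 credits; Sofia 16800 credits; Zane 6700 credits.
Tomás has the highest bid, so Tomás wins.
The second-highest bid is 35100 credits, which exceeds the reserve, so that sets the price.

Price paid: 35100 credits.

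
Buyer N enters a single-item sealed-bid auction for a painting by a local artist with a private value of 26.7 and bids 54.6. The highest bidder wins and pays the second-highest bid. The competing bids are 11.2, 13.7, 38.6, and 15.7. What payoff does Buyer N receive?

Highest competing bid: 38.6.
Buyer N's bid 54.6 is the highest overall, so Buyer N wins and pays the second-highest bid, 38.6.
Payoff = value − price = 26.7 − 38.6 = -11.9.

Buyer N's payoff: -11.9.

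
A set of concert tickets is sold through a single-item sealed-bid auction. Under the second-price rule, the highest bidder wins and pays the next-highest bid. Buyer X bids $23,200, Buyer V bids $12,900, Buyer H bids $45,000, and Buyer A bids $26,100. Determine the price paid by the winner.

Price paid: $26,100.

Ranking the bids: Buyer H $45,000 > Buyer A $26,100 > Buyer X $23,200 > Buyer V $12,900.
Buyer H has the highest bid, so Buyer H wins.
The second-highest bid is $26,100, so that is what Buyer H pays.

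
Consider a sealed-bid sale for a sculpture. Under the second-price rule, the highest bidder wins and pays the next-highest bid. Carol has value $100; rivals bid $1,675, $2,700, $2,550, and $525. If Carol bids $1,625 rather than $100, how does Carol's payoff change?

$0

The highest competing bid is $2,700.
Bidding truthfully at $100: the top bid is $2,700 (a rival), so Carol loses. Payoff = $0.
Bidding $1,625: the top bid is $2,700 (a rival), so Carol loses. Payoff = $0.
Change = $0 − $0 = $0.
The bid only affects whether you win, not the price — here both bids land on the same side of the top rival bid, so the deviation is payoff-neutral.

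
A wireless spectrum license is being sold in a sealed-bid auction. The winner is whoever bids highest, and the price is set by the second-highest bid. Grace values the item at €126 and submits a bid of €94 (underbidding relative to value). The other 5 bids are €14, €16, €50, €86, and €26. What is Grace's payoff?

€40

Highest competing bid: €86.
Grace's bid €94 is the highest overall, so Grace wins and pays the second-highest bid, €86.
Payoff = value − price = €126 − €86 = €40.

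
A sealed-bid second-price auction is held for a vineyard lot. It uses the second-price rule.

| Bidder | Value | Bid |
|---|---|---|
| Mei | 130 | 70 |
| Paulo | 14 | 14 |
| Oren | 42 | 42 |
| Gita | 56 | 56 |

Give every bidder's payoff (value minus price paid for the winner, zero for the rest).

Payoffs: Mei 74, Paulo 0, Oren 0, Gita 0.

Ranking the bids: Mei 70; Gita 56; Oren 42; Paulo 14.
Mei has the top bid and wins; the price is the second-highest bid, 56.
Mei's payoff = 130 − 56 = 74. All other bidders lose, so their payoff is 0.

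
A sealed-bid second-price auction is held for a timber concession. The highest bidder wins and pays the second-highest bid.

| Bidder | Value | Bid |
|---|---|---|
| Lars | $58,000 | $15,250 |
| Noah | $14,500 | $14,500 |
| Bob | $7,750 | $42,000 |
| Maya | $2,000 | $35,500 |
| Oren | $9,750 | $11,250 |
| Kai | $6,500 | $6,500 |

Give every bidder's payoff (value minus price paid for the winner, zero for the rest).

Lars $0, Noah $0, Bob -$27,750, Maya $0, Oren $0, Kai $0.

Sorted high to low: Bob $42,000, then Maya $35,500, then Lars $15,250, then Noah $14,500, then Oren $11,250, then Kai $6,500.
Bob has the top bid and wins; the price is the second-highest bid, $35,500.
Bob's payoff = $7,750 − $35,500 = -$27,750. All other bidders lose, so their payoff is 0.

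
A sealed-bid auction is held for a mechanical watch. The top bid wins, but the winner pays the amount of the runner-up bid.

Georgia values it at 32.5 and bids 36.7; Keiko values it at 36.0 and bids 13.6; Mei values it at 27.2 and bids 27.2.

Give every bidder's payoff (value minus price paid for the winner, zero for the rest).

Ordered from highest: Georgia 36.7, then Mei 27.2, then Keiko 13.6.
Georgia has the top bid and wins; the price is the second-highest bid, 27.2.
Georgia's payoff = 32.5 − 27.2 = 5.3. All other bidders lose, so their payoff is 0.

Payoffs: Georgia 5.3, Keiko 0.0, Mei 0.0.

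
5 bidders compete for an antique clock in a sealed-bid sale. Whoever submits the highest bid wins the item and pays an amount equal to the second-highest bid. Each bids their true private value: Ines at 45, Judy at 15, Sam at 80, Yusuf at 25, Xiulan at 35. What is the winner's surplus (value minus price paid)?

35

Ranking the bids: Sam 80 > Ines 45 > Xiulan 35 > Yusuf 25 > Judy 15.
Sam wins with the top bid and pays the second-highest, 45.
Surplus = 80 − 45 = 35.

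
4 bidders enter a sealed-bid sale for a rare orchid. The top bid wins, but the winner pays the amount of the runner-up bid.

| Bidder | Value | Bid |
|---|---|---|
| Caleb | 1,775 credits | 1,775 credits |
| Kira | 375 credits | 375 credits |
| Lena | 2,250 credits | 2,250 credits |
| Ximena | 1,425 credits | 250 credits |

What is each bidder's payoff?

Ordered from highest: Lena 2,250 credits; Caleb 1,775 credits; Kira 375 credits; Ximena 250 credits.
Lena has the top bid and wins; the price is the second-highest bid, 1,775 credits.
Lena's payoff = 2,250 credits − 1,775 credits = 475 credits. All other bidders lose, so their payoff is 0.

Payoffs: Caleb 0 credits, Kira 0 credits, Lena 475 credits, Ximena 0 credits.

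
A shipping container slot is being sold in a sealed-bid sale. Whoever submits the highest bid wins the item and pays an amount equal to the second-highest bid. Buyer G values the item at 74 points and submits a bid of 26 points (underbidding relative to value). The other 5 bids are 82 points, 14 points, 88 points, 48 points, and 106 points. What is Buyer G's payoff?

Buyer G's payoff: 0 points.

Highest competing bid: 106 points.
Buyer G's bid 26 points is not the highest, so Buyer G loses, pays nothing, and earns zero payoff.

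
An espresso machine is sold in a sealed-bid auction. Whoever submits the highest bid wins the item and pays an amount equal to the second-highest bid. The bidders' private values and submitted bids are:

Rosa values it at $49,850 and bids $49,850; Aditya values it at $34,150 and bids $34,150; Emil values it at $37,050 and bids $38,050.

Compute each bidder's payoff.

Sorted high to low: Rosa $49,850, then Emil $38,050, then Aditya $34,150.
Rosa has the top bid and wins; the price is the second-highest bid, $38,050.
Rosa's payoff = $49,850 − $38,050 = $11,800. All other bidders lose, so their payoff is 0.

Payoffs: Rosa $11,800, Aditya $0, Emil $0.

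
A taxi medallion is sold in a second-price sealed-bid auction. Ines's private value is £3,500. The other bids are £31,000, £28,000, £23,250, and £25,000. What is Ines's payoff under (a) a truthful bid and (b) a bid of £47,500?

The highest competing bid is £31,000.
Bidding truthfully at £3,500: the top bid is £31,000 (a rival), so Ines loses. Payoff = £0.
Bidding £47,500: Ines has the top bid, wins, and pays the second-highest bid £31,000. Payoff = £3,500 − £31,000 = -£27,500.

(a) £0  (b) -£27,500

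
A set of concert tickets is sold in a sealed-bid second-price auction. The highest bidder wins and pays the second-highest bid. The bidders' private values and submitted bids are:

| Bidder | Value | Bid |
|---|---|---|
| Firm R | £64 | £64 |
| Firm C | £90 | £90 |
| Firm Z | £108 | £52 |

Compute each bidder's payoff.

Ordered from highest: Firm C £90; Firm R £64; Firm Z £52.
Firm C has the top bid and wins; the price is the second-highest bid, £64.
Firm C's payoff = £90 − £64 = £26. All other bidders lose, so their payoff is 0.

Payoffs: Firm R £0, Firm C £26, Firm Z £0.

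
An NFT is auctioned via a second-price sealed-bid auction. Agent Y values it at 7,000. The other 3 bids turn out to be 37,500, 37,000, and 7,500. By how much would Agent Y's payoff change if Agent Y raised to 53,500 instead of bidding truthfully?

The highest competing bid is 37,500.
Bidding truthfully at 7,000: the top bid is 37,500 (a rival), so Agent Y loses. Payoff = 0.
Bidding 53,500: Agent Y has the top bid, wins, and pays the second-highest bid 37,500. Payoff = 7,000 − 37,500 = -30,500.
Change = -30,500 − 0 = -30,500.

Payoff change: -30,500.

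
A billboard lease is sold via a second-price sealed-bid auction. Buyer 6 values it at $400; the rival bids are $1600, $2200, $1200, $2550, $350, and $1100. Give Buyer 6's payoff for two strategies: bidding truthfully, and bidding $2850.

Truthful: $0; alternative: -$2150.

The highest competing bid is $2550.
Bidding truthfully at $400: the top bid is $2550 (a rival), so Buyer 6 loses. Payoff = $0.
Bidding $2850: Buyer 6 has the top bid, wins, and pays the second-highest bid $2550. Payoff = $400 − $2550 = -$2150.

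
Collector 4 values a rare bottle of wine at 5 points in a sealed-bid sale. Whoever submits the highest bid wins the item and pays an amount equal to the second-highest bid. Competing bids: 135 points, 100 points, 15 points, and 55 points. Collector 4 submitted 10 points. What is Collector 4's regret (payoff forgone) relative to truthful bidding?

The highest competing bid is 135 points.
Bidding truthfully at 5 points: the top bid is 135 points (a rival), so Collector 4 loses. Payoff = 0 points.
Bidding 10 points: the top bid is 135 points (a rival), so Collector 4 loses. Payoff = 0 points.
Regret = truthful payoff − actual payoff = 0 points − 0 points = 0 points.

Payoff forgone: 0 points.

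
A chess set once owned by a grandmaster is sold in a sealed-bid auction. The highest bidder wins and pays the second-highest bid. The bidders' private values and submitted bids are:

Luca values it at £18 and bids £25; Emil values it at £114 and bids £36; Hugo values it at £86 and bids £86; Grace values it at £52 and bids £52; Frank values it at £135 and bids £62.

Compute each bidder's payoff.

Luca £0, Emil £0, Hugo £24, Grace £0, Frank £0.

Bids in descending order: Hugo £86, then Frank £62, then Grace £52, then Emil £36, then Luca £25.
Hugo has the top bid and wins; the price is the second-highest bid, £62.
Hugo's payoff = £86 − £62 = £24. All other bidders lose, so their payoff is 0.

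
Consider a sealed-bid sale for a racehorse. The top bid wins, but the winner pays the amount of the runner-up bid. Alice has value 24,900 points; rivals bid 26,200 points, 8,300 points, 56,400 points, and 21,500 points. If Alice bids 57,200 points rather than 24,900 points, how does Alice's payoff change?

The highest competing bid is 56,400 points.
Bidding truthfully at 24,900 points: the top bid is 56,400 points (a rival), so Alice loses. Payoff = 0 points.
Bidding 57,200 points: Alice has the top bid, wins, and pays the second-highest bid 56,400 points. Payoff = 24,900 points − 56,400 points = -31,500 points.
Change = -31,500 points − 0 points = -31,500 points.

-31,500 points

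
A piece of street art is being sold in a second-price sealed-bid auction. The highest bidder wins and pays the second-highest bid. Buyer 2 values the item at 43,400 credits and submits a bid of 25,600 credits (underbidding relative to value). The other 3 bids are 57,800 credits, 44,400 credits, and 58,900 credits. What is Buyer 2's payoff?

0 credits

Highest competing bid: 58,900 credits.
Buyer 2's bid 25,600 credits is not the highest, so Buyer 2 loses, pays nothing, and earns zero payoff.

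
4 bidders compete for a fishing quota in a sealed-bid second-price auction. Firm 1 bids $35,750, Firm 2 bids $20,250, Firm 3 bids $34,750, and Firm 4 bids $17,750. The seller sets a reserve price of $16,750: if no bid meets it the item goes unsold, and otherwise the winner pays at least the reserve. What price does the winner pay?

Bids in descending order: Firm 1 $35,750, then Firm 3 $34,750, then Firm 2 $20,250, then Firm 4 $17,750.
Firm 1 has the highest bid, so Firm 1 wins.
The second-highest bid is $34,750, which exceeds the reserve, so that sets the price.

$34,750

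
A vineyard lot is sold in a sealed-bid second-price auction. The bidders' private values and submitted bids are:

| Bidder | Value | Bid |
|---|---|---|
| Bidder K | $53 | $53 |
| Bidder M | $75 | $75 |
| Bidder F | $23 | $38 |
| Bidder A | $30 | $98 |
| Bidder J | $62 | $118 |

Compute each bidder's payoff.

Ordered from highest: Bidder J $118; Bidder A $98; Bidder M $75; Bidder K $53; Bidder F $38.
Bidder J has the top bid and wins; the price is the second-highest bid, $98.
Bidder J's payoff = $62 − $98 = -$36. All other bidders lose, so their payoff is 0.

Bidder K $0, Bidder M $0, Bidder F $0, Bidder A $0, Bidder J -$36.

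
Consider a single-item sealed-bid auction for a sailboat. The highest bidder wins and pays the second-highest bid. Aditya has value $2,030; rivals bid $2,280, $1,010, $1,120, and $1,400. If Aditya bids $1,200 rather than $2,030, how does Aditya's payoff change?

The highest competing bid is $2,280.
Bidding truthfully at $2,030: the top bid is $2,280 (a rival), so Aditya loses. Payoff = $0.
Bidding $1,200: the top bid is $2,280 (a rival), so Aditya loses. Payoff = $0.
Change = $0 − $0 = $0.

$0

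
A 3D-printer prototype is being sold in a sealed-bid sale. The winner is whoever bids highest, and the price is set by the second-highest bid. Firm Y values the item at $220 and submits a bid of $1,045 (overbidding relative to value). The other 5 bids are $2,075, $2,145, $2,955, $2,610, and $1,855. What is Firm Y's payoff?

Payoff = $0.

Highest competing bid: $2,955.
Firm Y's bid $1,045 is not the highest, so Firm Y loses, pays nothing, and earns zero payoff.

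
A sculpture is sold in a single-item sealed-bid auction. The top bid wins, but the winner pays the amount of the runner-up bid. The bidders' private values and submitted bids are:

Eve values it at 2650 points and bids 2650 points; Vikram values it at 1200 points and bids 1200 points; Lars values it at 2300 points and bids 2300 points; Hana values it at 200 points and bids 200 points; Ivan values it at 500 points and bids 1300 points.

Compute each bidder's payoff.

Eve 350 points, Vikram 0 points, Lars 0 points, Hana 0 points, Ivan 0 points.

Bids in descending order: Eve 2650 points, then Lars 2300 points, then Ivan 1300 points, then Vikram 1200 points, then Hana 200 points.
Eve has the top bid and wins; the price is the second-highest bid, 2300 points.
Eve's payoff = 2650 points − 2300 points = 350 points. All other bidders lose, so their payoff is 0.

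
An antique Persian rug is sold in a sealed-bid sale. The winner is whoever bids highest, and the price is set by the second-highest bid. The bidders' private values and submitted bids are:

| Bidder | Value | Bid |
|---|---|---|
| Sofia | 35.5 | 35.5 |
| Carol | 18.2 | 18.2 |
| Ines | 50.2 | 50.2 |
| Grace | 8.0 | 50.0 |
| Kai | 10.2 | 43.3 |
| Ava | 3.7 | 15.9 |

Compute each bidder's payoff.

Ranking the bids: Ines 50.2; Grace 50.0; Kai 43.3; Sofia 35.5; Carol 18.2; Ava 15.9.
Ines has the top bid and wins; the price is the second-highest bid, 50.0.
Ines's payoff = 50.2 − 50.0 = 0.2. All other bidders lose, so their payoff is 0.

Payoffs: Sofia 0.0, Carol 0.0, Ines 0.2, Grace 0.0, Kai 0.0, Ava 0.0.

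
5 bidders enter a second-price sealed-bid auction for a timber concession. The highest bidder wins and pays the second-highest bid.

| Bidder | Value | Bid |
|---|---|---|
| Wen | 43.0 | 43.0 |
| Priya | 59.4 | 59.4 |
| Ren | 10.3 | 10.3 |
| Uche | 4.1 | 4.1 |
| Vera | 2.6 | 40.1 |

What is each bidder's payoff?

Ordered from highest: Priya 59.4 > Wen 43.0 > Vera 40.1 > Ren 10.3 > Uche 4.1.
Priya has the top bid and wins; the price is the second-highest bid, 43.0.
Priya's payoff = 59.4 − 43.0 = 16.4. All other bidders lose, so their payoff is 0.

Payoffs: Wen 0.0, Priya 16.4, Ren 0.0, Uche 0.0, Vera 0.0.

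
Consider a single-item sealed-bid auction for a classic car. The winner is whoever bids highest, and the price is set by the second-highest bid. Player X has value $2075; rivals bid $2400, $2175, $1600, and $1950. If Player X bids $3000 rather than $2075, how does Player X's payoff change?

The highest competing bid is $2400.
Bidding truthfully at $2075: the top bid is $2400 (a rival), so Player X loses. Payoff = $0.
Bidding $3000: Player X has the top bid, wins, and pays the second-highest bid $2400. Payoff = $2075 − $2400 = -$325.
Change = -$325 − $0 = -$325.
Deviating from a truthful bid can only lose payoff in a second-price auction — never gain.

Change in payoff: -$325.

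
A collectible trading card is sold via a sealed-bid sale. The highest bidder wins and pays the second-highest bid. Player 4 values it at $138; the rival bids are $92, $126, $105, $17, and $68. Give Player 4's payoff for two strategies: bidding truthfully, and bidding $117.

The highest competing bid is $126.
Bidding truthfully at $138: Player 4 has the top bid, wins, and pays the second-highest bid $126. Payoff = $138 − $126 = $12.
Bidding $117: the top bid is $126 (a rival), so Player 4 loses. Payoff = $0.

(a) $12  (b) $0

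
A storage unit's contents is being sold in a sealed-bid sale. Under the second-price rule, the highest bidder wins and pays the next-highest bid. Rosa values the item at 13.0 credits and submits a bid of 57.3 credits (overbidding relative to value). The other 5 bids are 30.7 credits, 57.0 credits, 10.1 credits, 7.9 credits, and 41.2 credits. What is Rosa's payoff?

Rosa's payoff: -44.0 credits.

Highest competing bid: 57.0 credits.
Rosa's bid 57.3 credits is the highest overall, so Rosa wins and pays the second-highest bid, 57.0 credits.
Payoff = value − price = 13.0 credits − 57.0 credits = -44.0 credits.
Overbidding won the item at a price above value — truthful bidding would have avoided this loss.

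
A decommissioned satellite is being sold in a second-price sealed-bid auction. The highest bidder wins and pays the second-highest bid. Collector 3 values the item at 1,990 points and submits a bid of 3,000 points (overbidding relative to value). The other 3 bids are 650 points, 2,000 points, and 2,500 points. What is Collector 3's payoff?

The bidder's payoff: -510 points.

Highest competing bid: 2,500 points.
Collector 3's bid 3,000 points is the highest overall, so Collector 3 wins and pays the second-highest bid, 2,500 points.
Payoff = value − price = 1,990 points − 2,500 points = -510 points.
Overbidding won the item at a price above value — truthful bidding would have avoided this loss.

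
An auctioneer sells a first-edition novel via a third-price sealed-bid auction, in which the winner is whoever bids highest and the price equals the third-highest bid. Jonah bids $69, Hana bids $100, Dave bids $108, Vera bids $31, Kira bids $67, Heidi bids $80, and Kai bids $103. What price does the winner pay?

Price paid: $100.

Bids in descending order: Dave $108; Kai $103; Hana $100; Heidi $80; Jonah $69; Kira $67; Vera $31.
Dave is the highest bidder, so Dave wins.
Under the third-price rule, the price is the third-highest bid: $100.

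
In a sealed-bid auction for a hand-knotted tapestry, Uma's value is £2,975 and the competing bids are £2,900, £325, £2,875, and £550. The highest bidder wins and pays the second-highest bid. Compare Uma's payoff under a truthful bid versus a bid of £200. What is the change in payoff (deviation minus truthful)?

The highest competing bid is £2,900.
Bidding truthfully at £2,975: Uma has the top bid, wins, and pays the second-highest bid £2,900. Payoff = £2,975 − £2,900 = £75.
Bidding £200: the top bid is £2,900 (a rival), so Uma loses. Payoff = £0.
Change = £0 − £75 = -£75.
Deviating from a truthful bid can only lose payoff in a second-price auction — never gain.

Payoff change: -£75.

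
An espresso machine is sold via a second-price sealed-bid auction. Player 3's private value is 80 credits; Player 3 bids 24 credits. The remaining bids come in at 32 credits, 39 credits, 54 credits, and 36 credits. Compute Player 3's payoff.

Highest competing bid: 54 credits.
Player 3's bid 24 credits is not the highest, so Player 3 loses, pays nothing, and earns zero payoff.

Payoff = 0 credits.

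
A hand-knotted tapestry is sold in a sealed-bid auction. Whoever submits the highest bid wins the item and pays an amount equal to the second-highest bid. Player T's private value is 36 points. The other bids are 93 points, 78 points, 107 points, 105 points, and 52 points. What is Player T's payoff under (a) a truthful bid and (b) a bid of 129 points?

(a) 0 points  (b) -71 points

The highest competing bid is 107 points.
Bidding truthfully at 36 points: the top bid is 107 points (a rival), so Player T loses. Payoff = 0 points.
Bidding 129 points: Player T has the top bid, wins, and pays the second-highest bid 107 points. Payoff = 36 points − 107 points = -71 points.
This is the dominant-strategy logic: truthful bidding weakly beats any alternative.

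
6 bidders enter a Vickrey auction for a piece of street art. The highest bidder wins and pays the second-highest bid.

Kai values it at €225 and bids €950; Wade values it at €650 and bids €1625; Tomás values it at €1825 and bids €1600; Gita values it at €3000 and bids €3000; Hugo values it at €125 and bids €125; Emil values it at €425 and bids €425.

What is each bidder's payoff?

Kai €0, Wade €0, Tomás €0, Gita €1375, Hugo €0, Emil €0.

Sorted high to low: Gita €3000, then Wade €1625, then Tomás €1600, then Kai €950, then Emil €425, then Hugo €125.
Gita has the top bid and wins; the price is the second-highest bid, €1625.
Gita's payoff = €3000 − €1625 = €1375. All other bidders lose, so their payoff is 0.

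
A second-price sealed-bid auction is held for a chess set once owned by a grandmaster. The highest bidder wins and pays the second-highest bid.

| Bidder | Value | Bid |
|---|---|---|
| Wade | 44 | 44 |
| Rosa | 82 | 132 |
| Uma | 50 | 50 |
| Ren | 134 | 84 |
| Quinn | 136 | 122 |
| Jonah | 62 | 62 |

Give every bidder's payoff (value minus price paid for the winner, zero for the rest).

Bids in descending order: Rosa 132, then Quinn 122, then Ren 84, then Jonah 62, then Uma 50, then Wade 44.
Rosa has the top bid and wins; the price is the second-highest bid, 122.
Rosa's payoff = 82 − 122 = -40. All other bidders lose, so their payoff is 0.

Payoffs: Wade 0, Rosa -40, Uma 0, Ren 0, Quinn 0, Jonah 0.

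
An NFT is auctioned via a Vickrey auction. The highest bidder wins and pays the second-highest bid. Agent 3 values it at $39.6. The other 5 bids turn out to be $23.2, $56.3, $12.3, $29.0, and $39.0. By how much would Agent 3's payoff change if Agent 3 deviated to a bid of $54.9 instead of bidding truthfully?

The highest competing bid is $56.3.
Bidding truthfully at $39.6: the top bid is $56.3 (a rival), so Agent 3 loses. Payoff = $0.0.
Bidding $54.9: the top bid is $56.3 (a rival), so Agent 3 loses. Payoff = $0.0.
Change = $0.0 − $0.0 = $0.0.
The bid only affects whether you win, not the price — here both bids land on the same side of the top rival bid, so the deviation is payoff-neutral.

Change in payoff: $0.0.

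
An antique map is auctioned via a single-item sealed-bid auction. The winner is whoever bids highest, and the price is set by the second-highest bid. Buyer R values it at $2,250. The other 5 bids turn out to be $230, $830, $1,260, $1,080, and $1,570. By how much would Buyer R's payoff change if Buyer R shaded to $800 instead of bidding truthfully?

Change in payoff: -$680.

The highest competing bid is $1,570.
Bidding truthfully at $2,250: Buyer R has the top bid, wins, and pays the second-highest bid $1,570. Payoff = $2,250 − $1,570 = $680.
Bidding $800: the top bid is $1,570 (a rival), so Buyer R loses. Payoff = $0.
Change = $0 − $680 = -$680.
Deviating from a truthful bid can only lose payoff in a second-price auction — never gain.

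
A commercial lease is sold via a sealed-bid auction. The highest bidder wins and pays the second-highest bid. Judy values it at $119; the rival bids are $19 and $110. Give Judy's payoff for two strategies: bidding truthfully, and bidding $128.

Truthful: $9; alternative: $9.

The highest competing bid is $110.
Bidding truthfully at $119: Judy has the top bid, wins, and pays the second-highest bid $110. Payoff = $119 − $110 = $9.
Bidding $128: Judy has the top bid, wins, and pays the second-highest bid $110. Payoff = $119 − $110 = $9.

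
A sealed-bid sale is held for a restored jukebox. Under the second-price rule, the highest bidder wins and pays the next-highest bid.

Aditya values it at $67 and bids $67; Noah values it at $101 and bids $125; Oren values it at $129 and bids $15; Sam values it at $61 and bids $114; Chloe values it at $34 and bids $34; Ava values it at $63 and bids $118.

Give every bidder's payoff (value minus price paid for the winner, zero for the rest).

Ranking the bids: Noah $125; Ava $118; Sam $114; Aditya $67; Chloe $34; Oren $15.
Noah has the top bid and wins; the price is the second-highest bid, $118.
Noah's payoff = $101 − $118 = -$17. All other bidders lose, so their payoff is 0.

Payoffs: Aditya $0, Noah -$17, Oren $0, Sam $0, Chloe $0, Ava $0.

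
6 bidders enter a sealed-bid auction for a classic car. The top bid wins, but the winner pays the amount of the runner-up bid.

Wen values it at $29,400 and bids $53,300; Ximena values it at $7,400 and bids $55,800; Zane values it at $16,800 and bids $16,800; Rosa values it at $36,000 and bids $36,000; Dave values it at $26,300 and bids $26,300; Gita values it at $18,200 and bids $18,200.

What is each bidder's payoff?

Wen $0, Ximena -$45,900, Zane $0, Rosa $0, Dave $0, Gita $0.

Sorted high to low: Ximena $55,800 > Wen $53,300 > Rosa $36,000 > Dave $26,300 > Gita $18,200 > Zane $16,800.
Ximena has the top bid and wins; the price is the second-highest bid, $53,300.
Ximena's payoff = $7,400 − $53,300 = -$45,900. All other bidders lose, so their payoff is 0.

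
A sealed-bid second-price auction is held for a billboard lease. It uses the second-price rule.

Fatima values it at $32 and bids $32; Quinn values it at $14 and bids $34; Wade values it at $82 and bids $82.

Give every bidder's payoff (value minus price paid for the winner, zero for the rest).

Bids in descending order: Wade $82; Quinn $34; Fatima $32.
Wade has the top bid and wins; the price is the second-highest bid, $34.
Wade's payoff = $82 − $34 = $48. All other bidders lose, so their payoff is 0.

Payoffs: Fatima $0, Quinn $0, Wade $48.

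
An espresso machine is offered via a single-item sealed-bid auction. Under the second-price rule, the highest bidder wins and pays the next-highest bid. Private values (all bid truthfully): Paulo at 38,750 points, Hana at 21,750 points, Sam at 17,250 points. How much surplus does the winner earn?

Surplus = 17,000 points.

Ranking the bids: Paulo 38,750 points > Hana 21,750 points > Sam 17,250 points.
Paulo wins with the top bid and pays the second-highest, 21,750 points.
Surplus = 38,750 points − 21,750 points = 17,000 points.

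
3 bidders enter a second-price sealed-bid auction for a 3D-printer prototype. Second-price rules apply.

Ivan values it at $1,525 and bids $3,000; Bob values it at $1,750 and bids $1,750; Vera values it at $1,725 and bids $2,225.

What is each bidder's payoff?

Ordered from highest: Ivan $3,000; Vera $2,225; Bob $1,750.
Ivan has the top bid and wins; the price is the second-highest bid, $2,225.
Ivan's payoff = $1,525 − $2,225 = -$700. All other bidders lose, so their payoff is 0.

Payoffs: Ivan -$700, Bob $0, Vera $0.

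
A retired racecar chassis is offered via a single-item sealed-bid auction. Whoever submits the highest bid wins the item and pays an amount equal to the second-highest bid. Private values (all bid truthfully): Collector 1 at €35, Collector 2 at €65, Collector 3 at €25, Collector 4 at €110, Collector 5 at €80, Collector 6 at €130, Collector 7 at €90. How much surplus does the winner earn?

Winner's surplus: €20.

Ordered from highest: Collector 6 €130 > Collector 4 €110 > Collector 7 €90 > Collector 5 €80 > Collector 2 €65 > Collector 1 €35 > Collector 3 €25.
Collector 6 wins with the top bid and pays the second-highest, €110.
Surplus = €130 − €110 = €20.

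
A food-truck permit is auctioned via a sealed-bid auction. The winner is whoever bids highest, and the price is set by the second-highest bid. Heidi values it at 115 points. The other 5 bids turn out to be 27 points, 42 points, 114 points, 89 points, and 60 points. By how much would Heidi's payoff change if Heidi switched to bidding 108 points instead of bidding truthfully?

Change in payoff: -1 points.

The highest competing bid is 114 points.
Bidding truthfully at 115 points: Heidi has the top bid, wins, and pays the second-highest bid 114 points. Payoff = 115 points − 114 points = 1 points.
Bidding 108 points: the top bid is 114 points (a rival), so Heidi loses. Payoff = 0 points.
Change = 0 points − 1 points = -1 points.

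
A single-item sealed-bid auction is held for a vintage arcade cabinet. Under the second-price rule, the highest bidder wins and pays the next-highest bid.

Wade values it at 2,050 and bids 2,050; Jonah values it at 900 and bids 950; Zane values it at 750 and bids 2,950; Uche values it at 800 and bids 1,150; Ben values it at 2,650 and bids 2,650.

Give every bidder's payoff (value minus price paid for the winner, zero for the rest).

Ordered from highest: Zane 2,950, then Ben 2,650, then Wade 2,050, then Uche 1,150, then Jonah 950.
Zane has the top bid and wins; the price is the second-highest bid, 2,650.
Zane's payoff = 750 − 2,650 = -1,900. All other bidders lose, so their payoff is 0.

Wade 0, Jonah 0, Zane -1,900, Uche 0, Ben 0.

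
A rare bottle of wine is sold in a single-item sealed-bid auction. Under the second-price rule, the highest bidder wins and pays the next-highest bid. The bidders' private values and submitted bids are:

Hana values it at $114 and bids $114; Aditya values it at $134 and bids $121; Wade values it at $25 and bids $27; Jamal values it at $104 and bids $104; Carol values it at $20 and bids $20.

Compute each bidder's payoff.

Payoffs: Hana $0, Aditya $20, Wade $0, Jamal $0, Carol $0.

Ordered from highest: Aditya $121; Hana $114; Jamal $104; Wade $27; Carol $20.
Aditya has the top bid and wins; the price is the second-highest bid, $114.
Aditya's payoff = $134 − $114 = $20. All other bidders lose, so their payoff is 0.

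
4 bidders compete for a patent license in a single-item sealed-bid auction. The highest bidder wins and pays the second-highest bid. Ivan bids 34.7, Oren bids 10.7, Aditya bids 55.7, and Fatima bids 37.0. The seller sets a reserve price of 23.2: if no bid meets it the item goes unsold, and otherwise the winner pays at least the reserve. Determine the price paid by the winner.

Bids in descending order: Aditya 55.7; Fatima 37.0; Ivan 34.7; Oren 10.7.
Aditya has the highest bid, so Aditya wins.
The second-highest bid is 37.0, which exceeds the reserve, so that sets the price.

The winner pays 37.0.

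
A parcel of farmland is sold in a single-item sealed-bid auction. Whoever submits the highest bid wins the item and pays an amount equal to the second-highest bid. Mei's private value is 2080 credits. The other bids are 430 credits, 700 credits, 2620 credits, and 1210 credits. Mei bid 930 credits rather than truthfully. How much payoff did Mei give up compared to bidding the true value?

0 credits

The highest competing bid is 2620 credits.
Bidding truthfully at 2080 credits: the top bid is 2620 credits (a rival), so Mei loses. Payoff = 0 credits.
Bidding 930 credits: the top bid is 2620 credits (a rival), so Mei loses. Payoff = 0 credits.
Regret = truthful payoff − actual payoff = 0 credits − 0 credits = 0 credits.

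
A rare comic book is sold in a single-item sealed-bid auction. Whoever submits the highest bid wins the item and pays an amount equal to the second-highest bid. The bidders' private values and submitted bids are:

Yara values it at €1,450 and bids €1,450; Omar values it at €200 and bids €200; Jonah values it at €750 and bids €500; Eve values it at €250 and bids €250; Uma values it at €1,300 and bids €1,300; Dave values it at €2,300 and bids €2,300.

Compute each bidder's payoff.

Payoffs: Yara €0, Omar €0, Jonah €0, Eve €0, Uma €0, Dave €850.

Bids in descending order: Dave €2,300 > Yara €1,450 > Uma €1,300 > Jonah €500 > Eve €250 > Omar €200.
Dave has the top bid and wins; the price is the second-highest bid, €1,450.
Dave's payoff = €2,300 − €1,450 = €850. All other bidders lose, so their payoff is 0.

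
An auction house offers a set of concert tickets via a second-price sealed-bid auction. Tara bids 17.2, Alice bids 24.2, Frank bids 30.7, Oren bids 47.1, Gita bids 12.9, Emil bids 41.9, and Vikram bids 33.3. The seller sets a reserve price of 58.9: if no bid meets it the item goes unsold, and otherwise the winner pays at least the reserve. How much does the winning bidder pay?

Ranking the bids: Oren 47.1, then Emil 41.9, then Vikram 33.3, then Frank 30.7, then Alice 24.2, then Tara 17.2, then Gita 12.9.
The top bid 47.1 is below the reserve 58.9, so the item goes unsold and nothing is paid.

unsold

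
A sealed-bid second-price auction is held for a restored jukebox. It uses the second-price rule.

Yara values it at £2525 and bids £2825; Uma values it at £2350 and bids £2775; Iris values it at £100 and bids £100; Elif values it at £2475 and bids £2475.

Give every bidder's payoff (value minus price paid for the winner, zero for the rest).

Ranking the bids: Yara £2825; Uma £2775; Elif £2475; Iris £100.
Yara has the top bid and wins; the price is the second-highest bid, £2775.
Yara's payoff = £2525 − £2775 = -£250. All other bidders lose, so their payoff is 0.

Payoffs: Yara -£250, Uma £0, Iris £0, Elif £0.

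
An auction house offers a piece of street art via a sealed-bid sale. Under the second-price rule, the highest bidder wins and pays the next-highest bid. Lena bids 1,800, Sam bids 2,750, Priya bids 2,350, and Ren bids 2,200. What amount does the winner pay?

Bids in descending order: Sam 2,750, then Priya 2,350, then Ren 2,200, then Lena 1,800.
Sam has the highest bid, so Sam wins.
The second-highest bid is 2,350, so that is what Sam pays.

Price paid: 2,350.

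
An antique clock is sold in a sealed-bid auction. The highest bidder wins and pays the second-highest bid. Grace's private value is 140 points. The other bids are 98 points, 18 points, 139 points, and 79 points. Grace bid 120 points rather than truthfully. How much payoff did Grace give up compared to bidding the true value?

Payoff forgone: 1 points.

The highest competing bid is 139 points.
Bidding truthfully at 140 points: Grace has the top bid, wins, and pays the second-highest bid 139 points. Payoff = 140 points − 139 points = 1 points.
Bidding 120 points: the top bid is 139 points (a rival), so Grace loses. Payoff = 0 points.
Regret = truthful payoff − actual payoff = 1 points − 0 points = 1 points.
Deviating from a truthful bid can only lose payoff in a second-price auction — never gain.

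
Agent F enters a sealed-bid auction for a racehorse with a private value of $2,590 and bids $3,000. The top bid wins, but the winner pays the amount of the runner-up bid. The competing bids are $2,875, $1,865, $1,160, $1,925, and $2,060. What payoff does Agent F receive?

Payoff = -$285.

Highest competing bid: $2,875.
Agent F's bid $3,000 is the highest overall, so Agent F wins and pays the second-highest bid, $2,875.
Payoff = value − price = $2,590 − $2,875 = -$285.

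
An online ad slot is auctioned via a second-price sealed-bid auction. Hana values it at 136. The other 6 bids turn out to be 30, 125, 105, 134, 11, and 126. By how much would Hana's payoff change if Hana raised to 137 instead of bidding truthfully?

The highest competing bid is 134.
Bidding truthfully at 136: Hana has the top bid, wins, and pays the second-highest bid 134. Payoff = 136 − 134 = 2.
Bidding 137: Hana has the top bid, wins, and pays the second-highest bid 134. Payoff = 136 − 134 = 2.
Change = 2 − 2 = 0.
The bid only affects whether you win, not the price — here both bids land on the same side of the top rival bid, so the deviation is payoff-neutral.

Change in payoff: 0.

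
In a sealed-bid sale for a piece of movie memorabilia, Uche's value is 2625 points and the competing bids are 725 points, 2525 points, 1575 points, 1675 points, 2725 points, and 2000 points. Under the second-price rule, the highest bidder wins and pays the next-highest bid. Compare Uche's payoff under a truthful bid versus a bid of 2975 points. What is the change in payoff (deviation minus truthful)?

The highest competing bid is 2725 points.
Bidding truthfully at 2625 points: the top bid is 2725 points (a rival), so Uche loses. Payoff = 0 points.
Bidding 2975 points: Uche has the top bid, wins, and pays the second-highest bid 2725 points. Payoff = 2625 points − 2725 points = -100 points.
Change = -100 points − 0 points = -100 points.

-100 points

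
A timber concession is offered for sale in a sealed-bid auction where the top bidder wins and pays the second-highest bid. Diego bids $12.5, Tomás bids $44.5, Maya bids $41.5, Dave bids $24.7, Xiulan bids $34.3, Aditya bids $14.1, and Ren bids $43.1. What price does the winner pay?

The winner pays $43.1.

Ranking the bids: Tomás $44.5 > Ren $43.1 > Maya $41.5 > Xiulan $34.3 > Dave $24.7 > Aditya $14.1 > Diego $12.5.
Tomás is the highest bidder, so Tomás wins.
Under the second-price rule, the price is the second-highest bid: $43.1.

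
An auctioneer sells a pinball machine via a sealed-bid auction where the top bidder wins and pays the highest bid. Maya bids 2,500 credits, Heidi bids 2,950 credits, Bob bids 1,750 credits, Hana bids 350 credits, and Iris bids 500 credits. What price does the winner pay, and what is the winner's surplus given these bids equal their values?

Price 2,950 credits; surplus 0 credits.

Bids in descending order: Heidi 2,950 credits > Maya 2,500 credits > Bob 1,750 credits > Iris 500 credits > Hana 350 credits.
Heidi is the highest bidder, so Heidi wins.
Under the first-price rule, the price is the highest bid: 2,950 credits.
Surplus = 2,950 credits − 2,950 credits = 0 credits.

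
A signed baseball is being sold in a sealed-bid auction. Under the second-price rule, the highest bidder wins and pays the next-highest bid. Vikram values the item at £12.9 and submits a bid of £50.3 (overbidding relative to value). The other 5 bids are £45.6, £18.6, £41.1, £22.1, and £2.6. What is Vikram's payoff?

Highest competing bid: £45.6.
Vikram's bid £50.3 is the highest overall, so Vikram wins and pays the second-highest bid, £45.6.
Payoff = value − price = £12.9 − £45.6 = -£32.7.

Vikram's payoff: -£32.7.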